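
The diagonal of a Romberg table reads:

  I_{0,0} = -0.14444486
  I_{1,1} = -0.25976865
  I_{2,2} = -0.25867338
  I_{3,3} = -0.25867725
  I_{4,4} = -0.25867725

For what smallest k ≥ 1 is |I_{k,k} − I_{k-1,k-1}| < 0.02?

|I_{1,1} − I_{0,0}| = 0.11532379 ≥ 0.02
|I_{2,2} − I_{1,1}| = 0.00109527 < 0.02

k = 2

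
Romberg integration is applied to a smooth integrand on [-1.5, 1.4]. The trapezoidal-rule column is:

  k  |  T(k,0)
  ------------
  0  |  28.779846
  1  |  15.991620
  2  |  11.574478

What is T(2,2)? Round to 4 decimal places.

9.9936

Richardson extrapolation on the trapezoidal column (denominator 4−1=3):
T(1,1) = (4·15.991620 − 28.779846) / 3 = 11.728878
T(2,1) = 11.574478 + (11.574478 − 15.991620)/3 = 10.102097
T(2,2) = 10.102097 + (10.102097 − 11.728878)/15 = 9.993645
(Column j=1 coincides with Simpson's rule on the same nodes.)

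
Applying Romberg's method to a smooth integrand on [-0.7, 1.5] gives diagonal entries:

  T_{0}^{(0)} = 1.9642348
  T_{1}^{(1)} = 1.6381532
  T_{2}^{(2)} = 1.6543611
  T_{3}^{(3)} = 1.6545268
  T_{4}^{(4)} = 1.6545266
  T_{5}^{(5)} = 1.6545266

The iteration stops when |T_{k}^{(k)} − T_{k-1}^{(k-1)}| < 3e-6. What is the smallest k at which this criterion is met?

k = 4

|T_{1}^{(1)} − T_{0}^{(0)}| = 0.3260816 ≥ 3e-6
|T_{2}^{(2)} − T_{1}^{(1)}| = 0.0162079 ≥ 3e-6
|T_{3}^{(3)} − T_{2}^{(2)}| = 0.0001657 ≥ 3e-6
|T_{4}^{(4)} − T_{3}^{(3)}| = 0.0000002 < 3e-6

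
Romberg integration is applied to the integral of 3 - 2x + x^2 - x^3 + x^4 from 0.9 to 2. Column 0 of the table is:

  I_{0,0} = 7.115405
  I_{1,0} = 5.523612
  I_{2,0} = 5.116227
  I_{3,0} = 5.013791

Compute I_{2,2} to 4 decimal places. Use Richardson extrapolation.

4.9796

Richardson extrapolation on the trapezoidal column (denominator 4−1=3):
I_{1,1} = 5.523612 + (5.523612 − 7.115405)/3 = 4.993014
I_{2,1} = (4·5.116227 − 5.523612) / 3 = 4.980432
I_{2,2} = (16·4.980432 − 4.993014) / 15 = 4.979593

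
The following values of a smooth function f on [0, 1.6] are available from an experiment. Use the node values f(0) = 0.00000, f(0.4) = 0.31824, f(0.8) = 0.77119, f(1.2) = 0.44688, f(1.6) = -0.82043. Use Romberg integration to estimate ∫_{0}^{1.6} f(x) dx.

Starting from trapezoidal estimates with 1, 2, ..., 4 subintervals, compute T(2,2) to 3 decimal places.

T(0,0) (trapezoid, 1 panel, h=1.6000): -0.65634
T(1,0) (trapezoid, 2 panels, h=0.8000): 0.28878
T(2,0) (trapezoid, 4 panels, h=0.4000): 0.45044
T(1,1) = 0.28878 + (0.28878 − (-0.65634))/3 = 0.60382
T(2,1) = 0.45044 + (0.45044 − 0.28878)/3 = 0.50433
T(2,2) = 0.50433 + (0.50433 − 0.60382)/15 = 0.49770

0.498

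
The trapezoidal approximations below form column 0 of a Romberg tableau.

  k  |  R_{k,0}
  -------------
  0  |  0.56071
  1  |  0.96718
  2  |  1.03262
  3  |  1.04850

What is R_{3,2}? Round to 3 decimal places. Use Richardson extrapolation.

Richardson extrapolation on the trapezoidal column (denominator 4−1=3):
R_{2,1} = (4·1.03262 − 0.96718) / 3 = 1.05443
R_{3,1} = 1.04850 + (1.04850 − 1.03262)/3 = 1.05379
R_{3,2} = 1.05379 + (1.05379 − 1.05443)/15 = 1.05375
(Column j=1 coincides with Simpson's rule on the same nodes.)

1.054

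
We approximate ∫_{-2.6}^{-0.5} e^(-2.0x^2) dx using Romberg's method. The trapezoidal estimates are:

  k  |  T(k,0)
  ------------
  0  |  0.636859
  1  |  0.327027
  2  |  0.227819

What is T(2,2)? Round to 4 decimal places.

Richardson extrapolation on the trapezoidal column (denominator 4−1=3):
T(1,1) = 0.327027 + (0.327027 − 0.636859)/3 = 0.223750
T(2,1) = 0.227819 + (0.227819 − 0.327027)/3 = 0.194750
T(2,2) = 0.194750 + (0.194750 − 0.223750)/15 = 0.192817

0.1928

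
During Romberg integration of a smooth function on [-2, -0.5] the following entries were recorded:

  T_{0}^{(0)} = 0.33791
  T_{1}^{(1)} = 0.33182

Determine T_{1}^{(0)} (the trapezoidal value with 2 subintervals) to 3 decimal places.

0.333

From T_{1}^{(1)} = (4·T_{1}^{(0)} − T_{0}^{(0)})/3, solve for T_{1}^{(0)}:
4·T_{1}^{(0)} = 3·0.33182 + 0.33791 = 1.33337
T_{1}^{(0)} = 0.33334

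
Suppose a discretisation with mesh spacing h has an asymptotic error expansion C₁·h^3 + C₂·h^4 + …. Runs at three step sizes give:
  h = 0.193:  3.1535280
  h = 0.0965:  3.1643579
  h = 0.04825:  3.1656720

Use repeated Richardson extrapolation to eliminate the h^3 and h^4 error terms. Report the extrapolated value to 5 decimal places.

First eliminate the h^3 term (factor 2^3 = 8):
  B₁ = (8·3.1643579 − 3.1535280)/7 = 3.1659050
  B₂ = (8·3.1656720 − 3.1643579)/7 = 3.1658597
Then eliminate the h^4 term (factor 2^4 = 16):
  (16·3.1658597 − 3.1659050)/15 = 3.1658567

3.16586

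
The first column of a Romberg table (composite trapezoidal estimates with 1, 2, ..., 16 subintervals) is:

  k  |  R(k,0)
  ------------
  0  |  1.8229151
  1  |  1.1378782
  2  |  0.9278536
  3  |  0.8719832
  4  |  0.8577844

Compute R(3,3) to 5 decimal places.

R(1,1) = 1.1378782 + (1.1378782 − 1.8229151)/3 = 0.9095326
R(2,1) = (4·0.9278536 − 1.1378782) / 3 = 0.8578454
R(3,1) = 0.8719832 + (0.8719832 − 0.9278536)/3 = 0.8533597
R(2,2) = 0.8578454 + (0.8578454 − 0.9095326)/15 = 0.8543996
R(3,2) = (16·0.8533597 − 0.8578454) / 15 = 0.8530607
R(3,3) = 0.8530607 + (0.8530607 − 0.8543996)/63 = 0.8530394

0.85304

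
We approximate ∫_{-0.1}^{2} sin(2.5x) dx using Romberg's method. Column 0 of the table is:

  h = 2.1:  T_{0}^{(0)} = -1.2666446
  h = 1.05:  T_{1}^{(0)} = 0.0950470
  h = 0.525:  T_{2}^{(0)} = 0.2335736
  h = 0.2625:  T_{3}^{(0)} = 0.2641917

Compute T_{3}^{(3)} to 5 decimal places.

Richardson extrapolation on the trapezoidal column (denominator 4−1=3):
T_{1}^{(1)} = (4·0.0950470 − (-1.2666446)) / 3 = 0.5489442
T_{2}^{(1)} = 0.2335736 + (0.2335736 − 0.0950470)/3 = 0.2797491
T_{3}^{(1)} = (4·0.2641917 − 0.2335736) / 3 = 0.2743977
T_{2}^{(2)} = 0.2797491 + (0.2797491 − 0.5489442)/15 = 0.2618028
T_{3}^{(2)} = 0.2743977 + (0.2743977 − 0.2797491)/15 = 0.2740409
T_{3}^{(3)} = (64·0.2740409 − 0.2618028) / 63 = 0.2742352

0.27424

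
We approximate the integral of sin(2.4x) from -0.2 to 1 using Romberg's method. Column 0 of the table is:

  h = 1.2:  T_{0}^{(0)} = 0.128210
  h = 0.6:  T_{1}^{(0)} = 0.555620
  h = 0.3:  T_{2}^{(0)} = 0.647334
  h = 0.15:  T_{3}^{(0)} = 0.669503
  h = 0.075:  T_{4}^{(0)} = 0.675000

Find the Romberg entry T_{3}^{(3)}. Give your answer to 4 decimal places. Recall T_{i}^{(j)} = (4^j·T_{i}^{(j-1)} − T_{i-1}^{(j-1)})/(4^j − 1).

Richardson extrapolation on the trapezoidal column (denominator 4−1=3):
T_{1}^{(1)} = (4·0.555620 − 0.128210) / 3 = 0.698090
T_{2}^{(1)} = 0.647334 + (0.647334 − 0.555620)/3 = 0.677905
T_{3}^{(1)} = (4·0.669503 − 0.647334) / 3 = 0.676893
T_{2}^{(2)} = 0.677905 + (0.677905 − 0.698090)/15 = 0.676559
T_{3}^{(2)} = 0.676893 + (0.676893 − 0.677905)/15 = 0.676826
T_{3}^{(3)} = (64·0.676826 − 0.676559) / 63 = 0.676830

0.6768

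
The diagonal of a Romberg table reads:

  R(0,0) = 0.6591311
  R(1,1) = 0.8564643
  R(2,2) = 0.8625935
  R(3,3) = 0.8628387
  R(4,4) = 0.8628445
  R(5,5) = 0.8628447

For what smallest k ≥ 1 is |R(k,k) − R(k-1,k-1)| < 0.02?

|R(1,1) − R(0,0)| = 0.1973332 ≥ 0.02
|R(2,2) − R(1,1)| = 0.0061292 < 0.02

k = 2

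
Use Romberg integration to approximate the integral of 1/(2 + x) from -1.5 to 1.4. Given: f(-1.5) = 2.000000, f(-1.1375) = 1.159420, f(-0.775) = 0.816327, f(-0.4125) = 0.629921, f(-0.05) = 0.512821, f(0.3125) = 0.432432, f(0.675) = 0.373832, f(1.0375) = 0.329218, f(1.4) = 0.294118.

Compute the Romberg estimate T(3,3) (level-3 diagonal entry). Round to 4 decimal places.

T(0,0) (trapezoid, 1 panel, h=2.9000): 3.326471
T(1,0) (trapezoid, 2 panels, h=1.4500): 2.406826
T(2,0) (trapezoid, 4 panels, h=0.7250): 2.066278
T(3,0) (trapezoid, 8 panels, h=0.3625): 1.957873
T(1,1) = 2.406826 + (2.406826 − 3.326471)/3 = 2.100278
T(2,1) = 2.066278 + (2.066278 − 2.406826)/3 = 1.952762
T(3,1) = 1.957873 + (1.957873 − 2.066278)/3 = 1.921738
T(2,2) = 1.952762 + (1.952762 − 2.100278)/15 = 1.942928
T(3,2) = 1.921738 + (1.921738 − 1.952762)/15 = 1.919670
T(3,3) = 1.919670 + (1.919670 − 1.942928)/63 = 1.919301

1.9193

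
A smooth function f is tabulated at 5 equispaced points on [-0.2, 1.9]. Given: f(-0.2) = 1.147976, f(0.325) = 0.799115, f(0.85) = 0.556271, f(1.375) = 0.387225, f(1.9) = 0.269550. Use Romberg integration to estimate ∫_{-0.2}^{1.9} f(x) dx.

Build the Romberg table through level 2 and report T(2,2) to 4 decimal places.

1.2731

T(0,0) (trapezoid, 1 panel, h=2.1000): 1.488402
T(1,0) (trapezoid, 2 panels, h=1.0500): 1.328286
T(2,0) (trapezoid, 4 panels, h=0.5250): 1.286971
T(1,1) = 1.328286 + (1.328286 − 1.488402)/3 = 1.274914
T(2,1) = 1.286971 + (1.286971 − 1.328286)/3 = 1.273199
T(2,2) = 1.273199 + (1.273199 − 1.274914)/15 = 1.273085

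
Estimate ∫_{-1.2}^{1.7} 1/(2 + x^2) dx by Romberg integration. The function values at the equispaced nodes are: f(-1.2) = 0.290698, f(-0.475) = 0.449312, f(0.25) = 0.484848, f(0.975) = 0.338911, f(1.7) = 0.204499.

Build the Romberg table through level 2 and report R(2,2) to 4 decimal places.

R(0,0) (trapezoid, 1 panel, h=2.9000): 0.718036
R(1,0) (trapezoid, 2 panels, h=1.4500): 1.062047
R(2,0) (trapezoid, 4 panels, h=0.7250): 1.102485
R(1,1) = 1.062047 + (1.062047 − 0.718036)/3 = 1.176717
R(2,1) = 1.102485 + (1.102485 − 1.062047)/3 = 1.115964
R(2,2) = 1.115964 + (1.115964 − 1.176717)/15 = 1.111914

1.1119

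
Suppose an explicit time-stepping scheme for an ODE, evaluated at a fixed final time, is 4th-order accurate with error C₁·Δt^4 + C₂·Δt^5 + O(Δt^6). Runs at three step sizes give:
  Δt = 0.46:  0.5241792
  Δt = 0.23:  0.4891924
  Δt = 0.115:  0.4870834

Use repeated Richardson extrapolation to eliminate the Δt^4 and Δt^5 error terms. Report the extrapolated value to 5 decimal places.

First eliminate the Δt^4 term (factor 2^4 = 16):
  B₁ = (16·0.4891924 − 0.5241792)/15 = 0.4868599
  B₂ = (16·0.4870834 − 0.4891924)/15 = 0.4869428
Then eliminate the Δt^5 term (factor 2^5 = 32):
  (32·0.4869428 − 0.4868599)/31 = 0.4869455

0.48695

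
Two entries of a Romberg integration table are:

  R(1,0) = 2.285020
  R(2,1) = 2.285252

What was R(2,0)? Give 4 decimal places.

From R(2,1) = (4·R(2,0) − R(1,0))/3, solve for R(2,0):
4·R(2,0) = 3·2.285252 + 2.285020 = 9.140776
R(2,0) = 2.285194

2.2852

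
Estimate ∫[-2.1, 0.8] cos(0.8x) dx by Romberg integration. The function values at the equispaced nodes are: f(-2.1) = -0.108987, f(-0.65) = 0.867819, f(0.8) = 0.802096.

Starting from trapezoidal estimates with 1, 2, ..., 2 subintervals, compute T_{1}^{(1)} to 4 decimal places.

T_{0}^{(0)} (trapezoid, 1 panel, h=2.9000): 1.005008
T_{1}^{(0)} (trapezoid, 2 panels, h=1.4500): 1.760842
T_{1}^{(1)} = 1.760842 + (1.760842 − 1.005008)/3 = 2.012787

2.0128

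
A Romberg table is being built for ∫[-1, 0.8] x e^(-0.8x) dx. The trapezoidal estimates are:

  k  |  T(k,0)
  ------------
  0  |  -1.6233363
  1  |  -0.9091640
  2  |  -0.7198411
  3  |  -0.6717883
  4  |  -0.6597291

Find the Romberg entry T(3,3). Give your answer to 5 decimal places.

T(1,1) = (4·(-0.9091640) − (-1.6233363)) / 3 = -0.6711066
T(2,1) = -0.7198411 + (-0.7198411 − (-0.9091640))/3 = -0.6567335
T(3,1) = -0.6717883 + (-0.6717883 − (-0.7198411))/3 = -0.6557707
T(2,2) = (16·(-0.6567335) − (-0.6711066)) / 15 = -0.6557753
T(3,2) = (16·(-0.6557707) − (-0.6567335)) / 15 = -0.6557065
T(3,3) = -0.6557065 + (-0.6557065 − (-0.6557753))/63 = -0.6557054

-0.65571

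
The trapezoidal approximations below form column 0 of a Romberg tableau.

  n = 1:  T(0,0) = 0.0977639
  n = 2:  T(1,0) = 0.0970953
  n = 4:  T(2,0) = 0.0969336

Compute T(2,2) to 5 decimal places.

0.09688

Richardson extrapolation on the trapezoidal column (denominator 4−1=3):
T(1,1) = 0.0970953 + (0.0970953 − 0.0977639)/3 = 0.0968724
T(2,1) = 0.0969336 + (0.0969336 − 0.0970953)/3 = 0.0968797
T(2,2) = (16·0.0968797 − 0.0968724) / 15 = 0.0968802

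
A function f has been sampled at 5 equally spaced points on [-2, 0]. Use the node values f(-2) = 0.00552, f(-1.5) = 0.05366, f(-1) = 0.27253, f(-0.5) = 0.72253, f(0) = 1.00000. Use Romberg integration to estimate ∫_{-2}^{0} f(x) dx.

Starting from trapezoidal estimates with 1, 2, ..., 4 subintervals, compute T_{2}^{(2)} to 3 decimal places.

0.781

T_{0}^{(0)} (trapezoid, 1 panel, h=2.0000): 1.00552
T_{1}^{(0)} (trapezoid, 2 panels, h=1.0000): 0.77529
T_{2}^{(0)} (trapezoid, 4 panels, h=0.5000): 0.77574
T_{1}^{(1)} = 0.77529 + (0.77529 − 1.00552)/3 = 0.69855
T_{2}^{(1)} = 0.77574 + (0.77574 − 0.77529)/3 = 0.77589
T_{2}^{(2)} = 0.77589 + (0.77589 − 0.69855)/15 = 0.78105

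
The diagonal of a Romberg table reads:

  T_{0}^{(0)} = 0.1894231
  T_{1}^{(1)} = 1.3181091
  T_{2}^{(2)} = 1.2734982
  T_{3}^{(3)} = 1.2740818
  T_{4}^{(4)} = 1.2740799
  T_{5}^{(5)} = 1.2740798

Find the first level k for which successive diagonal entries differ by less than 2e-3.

|T_{1}^{(1)} − T_{0}^{(0)}| = 1.1286860 ≥ 2e-3
|T_{2}^{(2)} − T_{1}^{(1)}| = 0.0446109 ≥ 2e-3
|T_{3}^{(3)} − T_{2}^{(2)}| = 0.0005836 < 2e-3

k = 3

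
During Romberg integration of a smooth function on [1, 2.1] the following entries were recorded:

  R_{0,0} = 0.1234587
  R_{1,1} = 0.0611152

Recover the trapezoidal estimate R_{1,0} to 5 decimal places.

From R_{1,1} = (4·R_{1,0} − R_{0,0})/3, solve for R_{1,0}:
4·R_{1,0} = 3·0.0611152 + 0.1234587 = 0.3068043
R_{1,0} = 0.0767011

0.07670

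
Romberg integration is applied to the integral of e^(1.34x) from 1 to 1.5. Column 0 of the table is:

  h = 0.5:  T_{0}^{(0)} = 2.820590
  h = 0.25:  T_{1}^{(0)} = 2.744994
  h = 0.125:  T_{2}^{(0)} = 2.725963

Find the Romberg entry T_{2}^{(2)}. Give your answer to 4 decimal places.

2.7196

Richardson extrapolation on the trapezoidal column (denominator 4−1=3):
T_{1}^{(1)} = 2.744994 + (2.744994 − 2.820590)/3 = 2.719795
T_{2}^{(1)} = (4·2.725963 − 2.744994) / 3 = 2.719619
T_{2}^{(2)} = (16·2.719619 − 2.719795) / 15 = 2.719607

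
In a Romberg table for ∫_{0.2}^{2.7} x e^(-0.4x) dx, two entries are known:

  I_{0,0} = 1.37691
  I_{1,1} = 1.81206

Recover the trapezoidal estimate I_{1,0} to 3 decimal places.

1.703

From I_{1,1} = (4·I_{1,0} − I_{0,0})/3, solve for I_{1,0}:
4·I_{1,0} = 3·1.81206 + 1.37691 = 6.81309
I_{1,0} = 1.70327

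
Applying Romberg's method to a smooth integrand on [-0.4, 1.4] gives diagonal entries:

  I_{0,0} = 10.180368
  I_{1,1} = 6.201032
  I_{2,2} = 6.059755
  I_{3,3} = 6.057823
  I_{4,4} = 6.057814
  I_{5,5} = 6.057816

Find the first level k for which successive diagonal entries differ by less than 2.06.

|I_{1,1} − I_{0,0}| = 3.979336 ≥ 2.06
|I_{2,2} − I_{1,1}| = 0.141277 < 2.06

k = 2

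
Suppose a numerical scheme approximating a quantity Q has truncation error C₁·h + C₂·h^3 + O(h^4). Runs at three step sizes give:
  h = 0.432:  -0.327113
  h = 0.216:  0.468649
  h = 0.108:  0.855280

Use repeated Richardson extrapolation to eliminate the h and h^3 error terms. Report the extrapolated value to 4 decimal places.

First eliminate the h term (factor 2^1 = 2):
  B₁ = (2·0.468649 − (-0.327113))/1 = 1.264411
  B₂ = (2·0.855280 − 0.468649)/1 = 1.241911
Then eliminate the h^3 term (factor 2^3 = 8):
  (8·1.241911 − 1.264411)/7 = 1.238697

1.2387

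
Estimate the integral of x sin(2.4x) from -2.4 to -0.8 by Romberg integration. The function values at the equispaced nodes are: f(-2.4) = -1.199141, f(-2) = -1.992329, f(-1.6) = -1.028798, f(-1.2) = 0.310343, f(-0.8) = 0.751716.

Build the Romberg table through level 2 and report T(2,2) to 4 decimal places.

T(0,0) (trapezoid, 1 panel, h=1.6000): -0.357940
T(1,0) (trapezoid, 2 panels, h=0.8000): -1.002008
T(2,0) (trapezoid, 4 panels, h=0.4000): -1.173799
T(1,1) = -1.002008 + (-1.002008 − (-0.357940))/3 = -1.216697
T(2,1) = -1.173799 + (-1.173799 − (-1.002008))/3 = -1.231063
T(2,2) = -1.231063 + (-1.231063 − (-1.216697))/15 = -1.232021

-1.2320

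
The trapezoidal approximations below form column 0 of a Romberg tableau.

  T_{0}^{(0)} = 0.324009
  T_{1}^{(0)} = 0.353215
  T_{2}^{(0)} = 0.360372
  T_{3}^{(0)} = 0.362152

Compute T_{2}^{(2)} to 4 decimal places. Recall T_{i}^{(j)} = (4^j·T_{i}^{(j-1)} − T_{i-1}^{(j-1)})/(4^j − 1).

0.3627

T_{1}^{(1)} = 0.353215 + (0.353215 − 0.324009)/3 = 0.362950
T_{2}^{(1)} = (4·0.360372 − 0.353215) / 3 = 0.362758
T_{2}^{(2)} = 0.362758 + (0.362758 − 0.362950)/15 = 0.362745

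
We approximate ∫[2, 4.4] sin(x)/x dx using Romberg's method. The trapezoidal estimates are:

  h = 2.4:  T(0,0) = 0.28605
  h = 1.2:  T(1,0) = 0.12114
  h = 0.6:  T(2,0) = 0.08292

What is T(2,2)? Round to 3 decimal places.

T(1,1) = (4·0.12114 − 0.28605) / 3 = 0.06617
T(2,1) = 0.08292 + (0.08292 − 0.12114)/3 = 0.07018
T(2,2) = (16·0.07018 − 0.06617) / 15 = 0.07045
(Column j=1 coincides with Simpson's rule on the same nodes.)

0.070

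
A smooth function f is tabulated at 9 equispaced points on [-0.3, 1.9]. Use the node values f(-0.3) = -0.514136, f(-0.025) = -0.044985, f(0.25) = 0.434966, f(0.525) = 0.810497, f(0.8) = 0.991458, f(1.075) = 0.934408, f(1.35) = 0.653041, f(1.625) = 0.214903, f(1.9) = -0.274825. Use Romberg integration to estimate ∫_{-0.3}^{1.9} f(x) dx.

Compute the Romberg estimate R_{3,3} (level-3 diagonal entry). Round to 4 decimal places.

R_{0,0} (trapezoid, 1 panel, h=2.2000): -0.867857
R_{1,0} (trapezoid, 2 panels, h=1.1000): 0.656675
R_{2,0} (trapezoid, 4 panels, h=0.5500): 0.926741
R_{3,0} (trapezoid, 8 panels, h=0.2750): 0.989947
R_{1,1} = 0.656675 + (0.656675 − (-0.867857))/3 = 1.164852
R_{2,1} = 0.926741 + (0.926741 − 0.656675)/3 = 1.016763
R_{3,1} = 0.989947 + (0.989947 − 0.926741)/3 = 1.011016
R_{2,2} = 1.016763 + (1.016763 − 1.164852)/15 = 1.006890
R_{3,2} = 1.011016 + (1.011016 − 1.016763)/15 = 1.010633
R_{3,3} = 1.010633 + (1.010633 − 1.006890)/63 = 1.010692

1.0107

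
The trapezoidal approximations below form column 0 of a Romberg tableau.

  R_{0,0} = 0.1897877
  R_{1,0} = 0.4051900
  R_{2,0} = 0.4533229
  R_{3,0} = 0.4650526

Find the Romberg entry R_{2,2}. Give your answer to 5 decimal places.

0.46886

R_{1,1} = 0.4051900 + (0.4051900 − 0.1897877)/3 = 0.4769908
R_{2,1} = 0.4533229 + (0.4533229 − 0.4051900)/3 = 0.4693672
R_{2,2} = (16·0.4693672 − 0.4769908) / 15 = 0.4688590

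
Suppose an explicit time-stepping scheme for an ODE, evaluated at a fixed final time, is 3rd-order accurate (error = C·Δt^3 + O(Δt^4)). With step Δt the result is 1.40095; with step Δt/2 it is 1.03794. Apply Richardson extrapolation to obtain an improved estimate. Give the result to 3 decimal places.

0.986

The leading error scales as Δt^3; refining by a factor of 2 reduces it by 2^3 = 8.
Extrapolated value = (8·A(Δt/2) − A(Δt)) / (8 − 1)
= (8·1.03794 − 1.40095) / 7
= 6.90257 / 7 = 0.98608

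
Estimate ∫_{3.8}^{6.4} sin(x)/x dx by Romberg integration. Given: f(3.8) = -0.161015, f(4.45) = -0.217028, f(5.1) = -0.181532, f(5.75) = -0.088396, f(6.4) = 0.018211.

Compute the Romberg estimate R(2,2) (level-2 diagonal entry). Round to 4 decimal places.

-0.3742

R(0,0) (trapezoid, 1 panel, h=2.6000): -0.185645
R(1,0) (trapezoid, 2 panels, h=1.3000): -0.328814
R(2,0) (trapezoid, 4 panels, h=0.6500): -0.362933
R(1,1) = -0.328814 + (-0.328814 − (-0.185645))/3 = -0.376537
R(2,1) = -0.362933 + (-0.362933 − (-0.328814))/3 = -0.374306
R(2,2) = -0.374306 + (-0.374306 − (-0.376537))/15 = -0.374157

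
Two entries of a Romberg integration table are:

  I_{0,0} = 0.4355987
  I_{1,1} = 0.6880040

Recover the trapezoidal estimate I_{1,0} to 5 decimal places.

From I_{1,1} = (4·I_{1,0} − I_{0,0})/3, solve for I_{1,0}:
4·I_{1,0} = 3·0.6880040 + 0.4355987 = 2.4996107
I_{1,0} = 0.6249027

0.62490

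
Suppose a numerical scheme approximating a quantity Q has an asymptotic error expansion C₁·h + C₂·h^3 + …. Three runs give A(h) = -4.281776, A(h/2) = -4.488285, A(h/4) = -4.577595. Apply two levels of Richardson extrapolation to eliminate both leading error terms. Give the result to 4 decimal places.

-4.6629

First eliminate the h term (factor 2^1 = 2):
  B₁ = (2·(-4.488285) − (-4.281776))/1 = -4.694794
  B₂ = (2·(-4.577595) − (-4.488285))/1 = -4.666905
Then eliminate the h^3 term (factor 2^3 = 8):
  (8·(-4.666905) − (-4.694794))/7 = -4.662921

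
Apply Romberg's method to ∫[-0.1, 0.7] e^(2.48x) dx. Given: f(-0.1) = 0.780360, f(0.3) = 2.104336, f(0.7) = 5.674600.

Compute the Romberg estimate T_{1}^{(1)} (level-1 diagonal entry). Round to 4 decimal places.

T_{0}^{(0)} (trapezoid, 1 panel, h=0.8000): 2.581984
T_{1}^{(0)} (trapezoid, 2 panels, h=0.4000): 2.132726
T_{1}^{(1)} = 2.132726 + (2.132726 − 2.581984)/3 = 1.982973

1.9830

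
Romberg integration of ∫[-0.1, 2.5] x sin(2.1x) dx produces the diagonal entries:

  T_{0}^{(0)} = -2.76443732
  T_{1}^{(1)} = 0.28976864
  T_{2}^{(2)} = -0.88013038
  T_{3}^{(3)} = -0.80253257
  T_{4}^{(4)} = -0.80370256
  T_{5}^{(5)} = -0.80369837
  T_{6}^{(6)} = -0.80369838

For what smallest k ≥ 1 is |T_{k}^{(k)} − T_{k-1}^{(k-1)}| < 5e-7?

|T_{1}^{(1)} − T_{0}^{(0)}| = 3.05420596 ≥ 5e-7
|T_{2}^{(2)} − T_{1}^{(1)}| = 1.16989902 ≥ 5e-7
|T_{3}^{(3)} − T_{2}^{(2)}| = 0.07759781 ≥ 5e-7
|T_{4}^{(4)} − T_{3}^{(3)}| = 0.00116999 ≥ 5e-7
|T_{5}^{(5)} − T_{4}^{(4)}| = 0.00000419 ≥ 5e-7
|T_{6}^{(6)} − T_{5}^{(5)}| = 0.00000001 < 5e-7

k = 6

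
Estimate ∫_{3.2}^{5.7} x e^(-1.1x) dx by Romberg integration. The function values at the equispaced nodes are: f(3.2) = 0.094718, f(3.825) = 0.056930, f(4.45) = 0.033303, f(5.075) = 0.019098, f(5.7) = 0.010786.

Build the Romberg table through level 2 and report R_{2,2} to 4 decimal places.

0.0992

R_{0,0} (trapezoid, 1 panel, h=2.5000): 0.131880
R_{1,0} (trapezoid, 2 panels, h=1.2500): 0.107569
R_{2,0} (trapezoid, 4 panels, h=0.6250): 0.101302
R_{1,1} = 0.107569 + (0.107569 − 0.131880)/3 = 0.099465
R_{2,1} = 0.101302 + (0.101302 − 0.107569)/3 = 0.099213
R_{2,2} = 0.099213 + (0.099213 − 0.099465)/15 = 0.099196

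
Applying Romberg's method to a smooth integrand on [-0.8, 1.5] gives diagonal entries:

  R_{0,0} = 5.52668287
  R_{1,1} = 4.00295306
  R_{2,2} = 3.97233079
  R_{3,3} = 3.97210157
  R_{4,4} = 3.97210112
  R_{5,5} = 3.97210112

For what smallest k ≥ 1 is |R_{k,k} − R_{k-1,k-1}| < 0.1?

|R_{1,1} − R_{0,0}| = 1.52372981 ≥ 0.1
|R_{2,2} − R_{1,1}| = 0.03062227 < 0.1

k = 2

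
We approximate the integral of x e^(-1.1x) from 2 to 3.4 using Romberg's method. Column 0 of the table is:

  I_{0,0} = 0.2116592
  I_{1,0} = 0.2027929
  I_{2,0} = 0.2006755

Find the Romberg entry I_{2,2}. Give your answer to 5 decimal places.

0.19998

Richardson extrapolation on the trapezoidal column (denominator 4−1=3):
I_{1,1} = 0.2027929 + (0.2027929 − 0.2116592)/3 = 0.1998375
I_{2,1} = 0.2006755 + (0.2006755 − 0.2027929)/3 = 0.1999697
I_{2,2} = 0.1999697 + (0.1999697 − 0.1998375)/15 = 0.1999785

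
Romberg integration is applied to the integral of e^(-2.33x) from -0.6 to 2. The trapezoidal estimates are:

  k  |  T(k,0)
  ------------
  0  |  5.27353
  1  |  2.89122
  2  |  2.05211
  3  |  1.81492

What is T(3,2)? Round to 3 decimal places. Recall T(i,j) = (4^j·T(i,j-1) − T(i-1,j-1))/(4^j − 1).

T(2,1) = (4·2.05211 − 2.89122) / 3 = 1.77241
T(3,1) = (4·1.81492 − 2.05211) / 3 = 1.73586
T(3,2) = 1.73586 + (1.73586 − 1.77241)/15 = 1.73342

1.733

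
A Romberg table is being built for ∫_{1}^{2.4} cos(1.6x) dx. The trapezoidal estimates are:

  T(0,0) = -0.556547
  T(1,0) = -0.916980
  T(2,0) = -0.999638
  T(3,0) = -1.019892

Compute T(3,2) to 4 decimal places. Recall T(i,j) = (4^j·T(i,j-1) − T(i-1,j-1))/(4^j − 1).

Richardson extrapolation on the trapezoidal column (denominator 4−1=3):
T(2,1) = (4·(-0.999638) − (-0.916980)) / 3 = -1.027191
T(3,1) = -1.019892 + (-1.019892 − (-0.999638))/3 = -1.026643
T(3,2) = -1.026643 + (-1.026643 − (-1.027191))/15 = -1.026606

-1.0266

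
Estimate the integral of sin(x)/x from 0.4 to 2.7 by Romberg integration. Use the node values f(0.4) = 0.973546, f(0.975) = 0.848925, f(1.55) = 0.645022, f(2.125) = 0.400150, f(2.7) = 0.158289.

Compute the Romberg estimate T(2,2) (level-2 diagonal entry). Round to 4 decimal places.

1.4217

T(0,0) (trapezoid, 1 panel, h=2.3000): 1.301610
T(1,0) (trapezoid, 2 panels, h=1.1500): 1.392580
T(2,0) (trapezoid, 4 panels, h=0.5750): 1.414508
T(1,1) = 1.392580 + (1.392580 − 1.301610)/3 = 1.422903
T(2,1) = 1.414508 + (1.414508 − 1.392580)/3 = 1.421817
T(2,2) = 1.421817 + (1.421817 − 1.422903)/15 = 1.421745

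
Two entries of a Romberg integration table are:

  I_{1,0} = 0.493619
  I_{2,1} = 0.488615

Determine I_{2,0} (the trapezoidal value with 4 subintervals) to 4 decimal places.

From I_{2,1} = (4·I_{2,0} − I_{1,0})/3, solve for I_{2,0}:
4·I_{2,0} = 3·0.488615 + 0.493619 = 1.959464
I_{2,0} = 0.489866

0.4899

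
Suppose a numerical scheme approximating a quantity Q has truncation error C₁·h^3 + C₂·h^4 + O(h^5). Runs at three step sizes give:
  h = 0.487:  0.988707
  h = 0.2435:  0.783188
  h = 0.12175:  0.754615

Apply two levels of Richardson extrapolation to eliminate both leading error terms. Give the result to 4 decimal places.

0.7503

First eliminate the h^3 term (factor 2^3 = 8):
  B₁ = (8·0.783188 − 0.988707)/7 = 0.753828
  B₂ = (8·0.754615 − 0.783188)/7 = 0.750533
Then eliminate the h^4 term (factor 2^4 = 16):
  (16·0.750533 − 0.753828)/15 = 0.750313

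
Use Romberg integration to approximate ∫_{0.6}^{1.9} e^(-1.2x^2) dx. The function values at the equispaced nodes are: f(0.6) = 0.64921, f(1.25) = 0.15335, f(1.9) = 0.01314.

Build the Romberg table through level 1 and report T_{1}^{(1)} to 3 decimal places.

0.276

T_{0}^{(0)} (trapezoid, 1 panel, h=1.3000): 0.43053
T_{1}^{(0)} (trapezoid, 2 panels, h=0.6500): 0.31494
T_{1}^{(1)} = 0.31494 + (0.31494 − 0.43053)/3 = 0.27641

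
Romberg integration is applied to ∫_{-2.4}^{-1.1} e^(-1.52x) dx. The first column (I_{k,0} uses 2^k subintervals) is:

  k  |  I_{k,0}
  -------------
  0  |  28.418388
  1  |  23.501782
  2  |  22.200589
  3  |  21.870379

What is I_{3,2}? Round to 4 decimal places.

I_{2,1} = (4·22.200589 − 23.501782) / 3 = 21.766858
I_{3,1} = 21.870379 + (21.870379 − 22.200589)/3 = 21.760309
I_{3,2} = 21.760309 + (21.760309 − 21.766858)/15 = 21.759872

21.7599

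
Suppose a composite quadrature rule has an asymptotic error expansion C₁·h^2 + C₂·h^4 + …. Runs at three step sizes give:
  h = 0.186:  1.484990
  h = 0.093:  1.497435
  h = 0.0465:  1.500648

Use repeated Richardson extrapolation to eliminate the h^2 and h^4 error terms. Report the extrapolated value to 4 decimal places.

First eliminate the h^2 term (factor 2^2 = 4):
  B₁ = (4·1.497435 − 1.484990)/3 = 1.501583
  B₂ = (4·1.500648 − 1.497435)/3 = 1.501719
Then eliminate the h^4 term (factor 2^4 = 16):
  (16·1.501719 − 1.501583)/15 = 1.501728

1.5017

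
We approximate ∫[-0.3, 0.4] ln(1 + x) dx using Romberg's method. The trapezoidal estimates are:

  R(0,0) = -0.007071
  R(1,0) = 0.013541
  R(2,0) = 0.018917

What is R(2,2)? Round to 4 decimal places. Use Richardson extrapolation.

0.0207

Richardson extrapolation on the trapezoidal column (denominator 4−1=3):
R(1,1) = 0.013541 + (0.013541 − (-0.007071))/3 = 0.020412
R(2,1) = 0.018917 + (0.018917 − 0.013541)/3 = 0.020709
R(2,2) = 0.020709 + (0.020709 − 0.020412)/15 = 0.020729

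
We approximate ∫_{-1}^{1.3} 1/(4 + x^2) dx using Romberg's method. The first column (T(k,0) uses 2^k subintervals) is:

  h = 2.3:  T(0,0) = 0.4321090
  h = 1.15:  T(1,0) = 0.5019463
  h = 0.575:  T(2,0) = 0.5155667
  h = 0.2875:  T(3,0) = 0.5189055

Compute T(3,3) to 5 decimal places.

0.52002

T(1,1) = (4·0.5019463 − 0.4321090) / 3 = 0.5252254
T(2,1) = 0.5155667 + (0.5155667 − 0.5019463)/3 = 0.5201068
T(3,1) = (4·0.5189055 − 0.5155667) / 3 = 0.5200184
T(2,2) = (16·0.5201068 − 0.5252254) / 15 = 0.5197656
T(3,2) = 0.5200184 + (0.5200184 − 0.5201068)/15 = 0.5200125
T(3,3) = 0.5200125 + (0.5200125 − 0.5197656)/63 = 0.5200164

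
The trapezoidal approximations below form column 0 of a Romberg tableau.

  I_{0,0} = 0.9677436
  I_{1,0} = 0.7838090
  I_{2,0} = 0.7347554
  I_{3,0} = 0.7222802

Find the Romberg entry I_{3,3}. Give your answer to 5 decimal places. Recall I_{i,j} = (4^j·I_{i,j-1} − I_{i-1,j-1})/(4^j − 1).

Richardson extrapolation on the trapezoidal column (denominator 4−1=3):
I_{1,1} = (4·0.7838090 − 0.9677436) / 3 = 0.7224975
I_{2,1} = 0.7347554 + (0.7347554 − 0.7838090)/3 = 0.7184042
I_{3,1} = 0.7222802 + (0.7222802 − 0.7347554)/3 = 0.7181218
I_{2,2} = (16·0.7184042 − 0.7224975) / 15 = 0.7181313
I_{3,2} = 0.7181218 + (0.7181218 − 0.7184042)/15 = 0.7181030
I_{3,3} = (64·0.7181030 − 0.7181313) / 63 = 0.7181026

0.71810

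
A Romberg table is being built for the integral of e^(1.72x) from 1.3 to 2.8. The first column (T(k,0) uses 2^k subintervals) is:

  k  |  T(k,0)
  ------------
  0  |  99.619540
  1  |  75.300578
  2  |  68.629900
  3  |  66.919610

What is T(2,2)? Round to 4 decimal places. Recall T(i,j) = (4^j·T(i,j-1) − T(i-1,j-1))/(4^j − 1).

Richardson extrapolation on the trapezoidal column (denominator 4−1=3):
T(1,1) = (4·75.300578 − 99.619540) / 3 = 67.194257
T(2,1) = (4·68.629900 − 75.300578) / 3 = 66.406341
T(2,2) = 66.406341 + (66.406341 − 67.194257)/15 = 66.353813

66.3538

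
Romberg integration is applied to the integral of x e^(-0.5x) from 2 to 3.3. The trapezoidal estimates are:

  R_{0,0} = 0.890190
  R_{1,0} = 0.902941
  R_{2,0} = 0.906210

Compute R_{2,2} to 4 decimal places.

0.9073

R_{1,1} = (4·0.902941 − 0.890190) / 3 = 0.907191
R_{2,1} = (4·0.906210 − 0.902941) / 3 = 0.907300
R_{2,2} = 0.907300 + (0.907300 − 0.907191)/15 = 0.907307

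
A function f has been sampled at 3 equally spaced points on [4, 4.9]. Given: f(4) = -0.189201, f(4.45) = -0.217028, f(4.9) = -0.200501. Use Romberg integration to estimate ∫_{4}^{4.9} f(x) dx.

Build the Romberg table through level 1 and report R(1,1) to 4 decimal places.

-0.1887

R(0,0) (trapezoid, 1 panel, h=0.9000): -0.175366
R(1,0) (trapezoid, 2 panels, h=0.4500): -0.185346
R(1,1) = -0.185346 + (-0.185346 − (-0.175366))/3 = -0.188673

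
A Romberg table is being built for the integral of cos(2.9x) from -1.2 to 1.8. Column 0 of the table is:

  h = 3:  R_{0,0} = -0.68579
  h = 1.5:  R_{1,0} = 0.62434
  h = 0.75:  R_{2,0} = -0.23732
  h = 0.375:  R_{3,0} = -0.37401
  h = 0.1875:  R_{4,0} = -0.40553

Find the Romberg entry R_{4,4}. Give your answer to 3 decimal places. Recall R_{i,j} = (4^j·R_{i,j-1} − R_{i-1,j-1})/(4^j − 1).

-0.416

Richardson extrapolation on the trapezoidal column (denominator 4−1=3):
R_{1,1} = 0.62434 + (0.62434 − (-0.68579))/3 = 1.06105
R_{2,1} = (4·(-0.23732) − 0.62434) / 3 = -0.52454
R_{3,1} = (4·(-0.37401) − (-0.23732)) / 3 = -0.41957
R_{4,1} = (4·(-0.40553) − (-0.37401)) / 3 = -0.41604
R_{2,2} = -0.52454 + (-0.52454 − 1.06105)/15 = -0.63025
R_{3,2} = -0.41957 + (-0.41957 − (-0.52454))/15 = -0.41257
R_{4,2} = -0.41604 + (-0.41604 − (-0.41957))/15 = -0.41580
R_{3,3} = -0.41257 + (-0.41257 − (-0.63025))/63 = -0.40911
R_{4,3} = (64·(-0.41580) − (-0.41257)) / 63 = -0.41585
R_{4,4} = -0.41585 + (-0.41585 − (-0.40911))/255 = -0.41588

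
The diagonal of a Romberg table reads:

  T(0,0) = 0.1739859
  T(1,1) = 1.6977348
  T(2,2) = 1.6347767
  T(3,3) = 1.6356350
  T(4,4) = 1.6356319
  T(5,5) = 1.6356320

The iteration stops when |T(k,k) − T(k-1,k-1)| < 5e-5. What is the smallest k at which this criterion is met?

|T(1,1) − T(0,0)| = 1.5237489 ≥ 5e-5
|T(2,2) − T(1,1)| = 0.0629581 ≥ 5e-5
|T(3,3) − T(2,2)| = 0.0008583 ≥ 5e-5
|T(4,4) − T(3,3)| = 0.0000031 < 5e-5

k = 4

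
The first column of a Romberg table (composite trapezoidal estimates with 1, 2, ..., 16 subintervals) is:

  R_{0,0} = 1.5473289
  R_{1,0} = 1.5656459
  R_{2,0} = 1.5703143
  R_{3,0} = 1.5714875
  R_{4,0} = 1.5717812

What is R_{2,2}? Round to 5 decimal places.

R_{1,1} = (4·1.5656459 − 1.5473289) / 3 = 1.5717516
R_{2,1} = (4·1.5703143 − 1.5656459) / 3 = 1.5718704
R_{2,2} = (16·1.5718704 − 1.5717516) / 15 = 1.5718783

1.57188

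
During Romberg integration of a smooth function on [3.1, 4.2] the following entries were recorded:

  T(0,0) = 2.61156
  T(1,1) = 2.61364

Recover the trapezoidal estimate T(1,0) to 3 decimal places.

From T(1,1) = (4·T(1,0) − T(0,0))/3, solve for T(1,0):
4·T(1,0) = 3·2.61364 + 2.61156 = 10.45248
T(1,0) = 2.61312

2.613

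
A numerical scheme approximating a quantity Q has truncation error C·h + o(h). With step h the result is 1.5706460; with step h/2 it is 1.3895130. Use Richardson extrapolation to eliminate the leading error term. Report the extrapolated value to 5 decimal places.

The leading error scales as h; refining by a factor of 2 reduces it by 2^1 = 2.
Extrapolated value = (2·A(h/2) − A(h)) / (2 − 1)
= (2·1.3895130 − 1.5706460) / 1
= 1.2083800 / 1 = 1.2083800

1.20838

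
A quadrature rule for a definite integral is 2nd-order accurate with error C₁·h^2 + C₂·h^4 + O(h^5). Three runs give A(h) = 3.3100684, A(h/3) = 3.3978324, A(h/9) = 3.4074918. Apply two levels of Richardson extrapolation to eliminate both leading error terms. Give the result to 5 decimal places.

First eliminate the h^2 term (factor 3^2 = 9):
  B₁ = (9·3.3978324 − 3.3100684)/8 = 3.4088029
  B₂ = (9·3.4074918 − 3.3978324)/8 = 3.4086992
Then eliminate the h^4 term (factor 3^4 = 81):
  (81·3.4086992 − 3.4088029)/80 = 3.4086979

3.40870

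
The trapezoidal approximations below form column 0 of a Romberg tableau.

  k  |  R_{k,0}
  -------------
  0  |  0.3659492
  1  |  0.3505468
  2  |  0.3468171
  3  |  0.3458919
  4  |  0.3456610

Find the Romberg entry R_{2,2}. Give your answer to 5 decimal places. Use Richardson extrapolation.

0.34558

Richardson extrapolation on the trapezoidal column (denominator 4−1=3):
R_{1,1} = (4·0.3505468 − 0.3659492) / 3 = 0.3454127
R_{2,1} = (4·0.3468171 − 0.3505468) / 3 = 0.3455739
R_{2,2} = 0.3455739 + (0.3455739 − 0.3454127)/15 = 0.3455846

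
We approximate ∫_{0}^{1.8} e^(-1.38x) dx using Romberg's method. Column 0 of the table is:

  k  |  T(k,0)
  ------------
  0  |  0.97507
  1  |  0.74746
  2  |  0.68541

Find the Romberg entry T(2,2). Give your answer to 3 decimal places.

0.664

Richardson extrapolation on the trapezoidal column (denominator 4−1=3):
T(1,1) = (4·0.74746 − 0.97507) / 3 = 0.67159
T(2,1) = 0.68541 + (0.68541 − 0.74746)/3 = 0.66473
T(2,2) = 0.66473 + (0.66473 − 0.67159)/15 = 0.66427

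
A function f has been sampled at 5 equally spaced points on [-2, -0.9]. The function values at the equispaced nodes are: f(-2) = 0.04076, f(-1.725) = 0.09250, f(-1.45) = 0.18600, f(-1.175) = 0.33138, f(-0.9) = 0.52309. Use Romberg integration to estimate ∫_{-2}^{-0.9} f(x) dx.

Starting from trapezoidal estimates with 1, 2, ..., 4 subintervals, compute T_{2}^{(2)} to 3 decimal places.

T_{0}^{(0)} (trapezoid, 1 panel, h=1.1000): 0.31012
T_{1}^{(0)} (trapezoid, 2 panels, h=0.5500): 0.25736
T_{2}^{(0)} (trapezoid, 4 panels, h=0.2750): 0.24525
T_{1}^{(1)} = 0.25736 + (0.25736 − 0.31012)/3 = 0.23977
T_{2}^{(1)} = 0.24525 + (0.24525 − 0.25736)/3 = 0.24121
T_{2}^{(2)} = 0.24121 + (0.24121 − 0.23977)/15 = 0.24131

0.241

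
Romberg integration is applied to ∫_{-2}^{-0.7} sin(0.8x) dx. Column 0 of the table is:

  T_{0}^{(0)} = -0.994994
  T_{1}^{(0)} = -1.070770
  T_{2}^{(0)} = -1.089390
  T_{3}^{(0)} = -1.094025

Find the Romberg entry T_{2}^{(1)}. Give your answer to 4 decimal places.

T_{2}^{(1)} = (4·(-1.089390) − (-1.070770)) / 3 = -1.095597

-1.0956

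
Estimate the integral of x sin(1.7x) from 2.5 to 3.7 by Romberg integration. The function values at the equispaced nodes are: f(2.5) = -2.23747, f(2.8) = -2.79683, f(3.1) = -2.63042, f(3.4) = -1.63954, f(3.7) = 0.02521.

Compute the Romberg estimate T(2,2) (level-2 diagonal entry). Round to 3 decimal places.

T(0,0) (trapezoid, 1 panel, h=1.2000): -1.32736
T(1,0) (trapezoid, 2 panels, h=0.6000): -2.24193
T(2,0) (trapezoid, 4 panels, h=0.3000): -2.45188
T(1,1) = -2.24193 + (-2.24193 − (-1.32736))/3 = -2.54679
T(2,1) = -2.45188 + (-2.45188 − (-2.24193))/3 = -2.52186
T(2,2) = -2.52186 + (-2.52186 − (-2.54679))/15 = -2.52020

-2.520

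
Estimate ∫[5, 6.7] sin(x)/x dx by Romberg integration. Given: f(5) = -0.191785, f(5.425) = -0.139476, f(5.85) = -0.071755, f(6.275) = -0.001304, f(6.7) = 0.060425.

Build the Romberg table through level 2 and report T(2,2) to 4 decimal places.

T(0,0) (trapezoid, 1 panel, h=1.7000): -0.111656
T(1,0) (trapezoid, 2 panels, h=0.8500): -0.116820
T(2,0) (trapezoid, 4 panels, h=0.4250): -0.118241
T(1,1) = -0.116820 + (-0.116820 − (-0.111656))/3 = -0.118541
T(2,1) = -0.118241 + (-0.118241 − (-0.116820))/3 = -0.118715
T(2,2) = -0.118715 + (-0.118715 − (-0.118541))/15 = -0.118727

-0.1187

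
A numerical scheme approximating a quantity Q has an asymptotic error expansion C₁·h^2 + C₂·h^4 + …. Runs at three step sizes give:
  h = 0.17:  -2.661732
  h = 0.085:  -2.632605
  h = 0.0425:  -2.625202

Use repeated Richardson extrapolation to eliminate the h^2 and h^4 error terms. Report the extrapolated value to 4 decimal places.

First eliminate the h^2 term (factor 2^2 = 4):
  B₁ = (4·(-2.632605) − (-2.661732))/3 = -2.622896
  B₂ = (4·(-2.625202) − (-2.632605))/3 = -2.622734
Then eliminate the h^4 term (factor 2^4 = 16):
  (16·(-2.622734) − (-2.622896))/15 = -2.622723

-2.6227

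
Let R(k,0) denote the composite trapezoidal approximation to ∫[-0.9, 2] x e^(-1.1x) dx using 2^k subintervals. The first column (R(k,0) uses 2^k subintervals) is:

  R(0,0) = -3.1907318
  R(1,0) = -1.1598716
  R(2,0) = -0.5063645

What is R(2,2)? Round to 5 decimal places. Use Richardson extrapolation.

-0.27557

Richardson extrapolation on the trapezoidal column (denominator 4−1=3):
R(1,1) = -1.1598716 + (-1.1598716 − (-3.1907318))/3 = -0.4829182
R(2,1) = -0.5063645 + (-0.5063645 − (-1.1598716))/3 = -0.2885288
R(2,2) = -0.2885288 + (-0.2885288 − (-0.4829182))/15 = -0.2755695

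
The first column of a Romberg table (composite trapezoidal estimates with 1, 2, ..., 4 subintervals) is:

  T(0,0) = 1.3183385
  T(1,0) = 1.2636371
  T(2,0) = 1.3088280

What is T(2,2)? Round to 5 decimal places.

Richardson extrapolation on the trapezoidal column (denominator 4−1=3):
T(1,1) = (4·1.2636371 − 1.3183385) / 3 = 1.2454033
T(2,1) = 1.3088280 + (1.3088280 − 1.2636371)/3 = 1.3238916
T(2,2) = (16·1.3238916 − 1.2454033) / 15 = 1.3291242
(Column j=1 coincides with Simpson's rule on the same nodes.)

1.32912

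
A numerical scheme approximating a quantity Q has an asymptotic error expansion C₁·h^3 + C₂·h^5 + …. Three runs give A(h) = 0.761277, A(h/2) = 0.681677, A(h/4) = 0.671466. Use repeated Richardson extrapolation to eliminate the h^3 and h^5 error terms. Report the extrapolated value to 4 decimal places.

First eliminate the h^3 term (factor 2^3 = 8):
  B₁ = (8·0.681677 − 0.761277)/7 = 0.670306
  B₂ = (8·0.671466 − 0.681677)/7 = 0.670007
Then eliminate the h^5 term (factor 2^5 = 32):
  (32·0.670007 − 0.670306)/31 = 0.669997

0.6700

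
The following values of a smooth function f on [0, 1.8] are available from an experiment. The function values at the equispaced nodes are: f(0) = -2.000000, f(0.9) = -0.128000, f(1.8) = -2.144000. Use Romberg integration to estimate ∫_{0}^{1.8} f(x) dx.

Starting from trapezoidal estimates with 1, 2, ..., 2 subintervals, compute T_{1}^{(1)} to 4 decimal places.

T_{0}^{(0)} (trapezoid, 1 panel, h=1.8000): -3.729600
T_{1}^{(0)} (trapezoid, 2 panels, h=0.9000): -1.980000
T_{1}^{(1)} = -1.980000 + (-1.980000 − (-3.729600))/3 = -1.396800

-1.3968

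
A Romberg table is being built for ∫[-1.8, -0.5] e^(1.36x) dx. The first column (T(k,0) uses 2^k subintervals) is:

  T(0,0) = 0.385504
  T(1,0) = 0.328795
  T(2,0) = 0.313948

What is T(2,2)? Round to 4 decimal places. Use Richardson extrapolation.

T(1,1) = (4·0.328795 − 0.385504) / 3 = 0.309892
T(2,1) = (4·0.313948 − 0.328795) / 3 = 0.308999
T(2,2) = 0.308999 + (0.308999 − 0.309892)/15 = 0.308939

0.3089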